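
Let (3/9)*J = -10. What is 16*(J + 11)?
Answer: -304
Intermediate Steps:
J = -30 (J = 3*(-10) = -30)
16*(J + 11) = 16*(-30 + 11) = 16*(-19) = -304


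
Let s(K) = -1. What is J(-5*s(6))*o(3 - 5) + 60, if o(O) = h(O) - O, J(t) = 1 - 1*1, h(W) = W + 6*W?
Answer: 60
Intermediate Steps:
h(W) = 7*W
J(t) = 0 (J(t) = 1 - 1 = 0)
o(O) = 6*O (o(O) = 7*O - O = 6*O)
J(-5*s(6))*o(3 - 5) + 60 = 0*(6*(3 - 5)) + 60 = 0*(6*(-2)) + 60 = 0*(-12) + 60 = 0 + 60 = 60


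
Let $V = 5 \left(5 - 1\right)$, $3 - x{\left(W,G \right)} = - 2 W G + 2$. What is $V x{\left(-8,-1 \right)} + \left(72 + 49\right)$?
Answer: $461$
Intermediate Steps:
$x{\left(W,G \right)} = 1 + 2 G W$ ($x{\left(W,G \right)} = 3 - \left(- 2 W G + 2\right) = 3 - \left(- 2 G W + 2\right) = 3 - \left(2 - 2 G W\right) = 3 + \left(-2 + 2 G W\right) = 1 + 2 G W$)
$V = 20$ ($V = 5 \cdot 4 = 20$)
$V x{\left(-8,-1 \right)} + \left(72 + 49\right) = 20 \left(1 + 2 \left(-1\right) \left(-8\right)\right) + \left(72 + 49\right) = 20 \left(1 + 16\right) + 121 = 20 \cdot 17 + 121 = 340 + 121 = 461$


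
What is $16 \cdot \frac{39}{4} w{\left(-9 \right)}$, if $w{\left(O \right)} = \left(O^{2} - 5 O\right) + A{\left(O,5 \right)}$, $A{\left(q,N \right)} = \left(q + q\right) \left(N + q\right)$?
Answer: $30888$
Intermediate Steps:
$A{\left(q,N \right)} = 2 q \left(N + q\right)$
$w{\left(O \right)} = O^{2} - 5 O + 2 O \left(5 + O\right)$ ($w{\left(O \right)} = \left(O^{2} - 5 O\right) + 2 O \left(5 + O\right) = O^{2} - 5 O + 2 O \left(5 + O\right)$)
$16 \cdot \frac{39}{4} w{\left(-9 \right)} = 16 \cdot \frac{39}{4} \left(- 9 \left(5 + 3 \left(-9\right)\right)\right) = 16 \cdot 39 \cdot \frac{1}{4} \left(- 9 \left(5 - 27\right)\right) = 16 \cdot \frac{39}{4} \left(\left(-9\right) \left(-22\right)\right) = 156 \cdot 198 = 30888$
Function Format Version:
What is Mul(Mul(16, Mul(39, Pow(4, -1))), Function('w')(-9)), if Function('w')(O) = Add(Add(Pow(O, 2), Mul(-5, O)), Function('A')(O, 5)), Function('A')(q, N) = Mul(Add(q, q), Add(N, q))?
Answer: 30888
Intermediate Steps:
Function('A')(q, N) = Mul(2, q, Add(N, q)) (Function('A')(q, N) = Mul(Mul(2, q), Add(N, q)) = Mul(2, q, Add(N, q)))
Function('w')(O) = Add(Pow(O, 2), Mul(-5, O), Mul(2, O, Add(5, O))) (Function('w')(O) = Add(Add(Pow(O, 2), Mul(-5, O)), Mul(2, O, Add(5, O))) = Add(Pow(O, 2), Mul(-5, O), Mul(2, O, Add(5, O))))
Mul(Mul(16, Mul(39, Pow(4, -1))), Function('w')(-9)) = Mul(Mul(16, Mul(39, Pow(4, -1))), Mul(-9, Add(5, Mul(3, -9)))) = Mul(Mul(16, Mul(39, Rational(1, 4))), Mul(-9, Add(5, -27))) = Mul(Mul(16, Rational(39, 4)), Mul(-9, -22)) = Mul(156, 198) = 30888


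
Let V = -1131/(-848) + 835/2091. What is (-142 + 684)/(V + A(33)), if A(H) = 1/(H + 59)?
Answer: 22104312288/71122315 ≈ 310.79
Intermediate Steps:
A(H) = 1/(59 + H)
V = 3073001/1773168 (V = -1131*(-1/848) + 835*(1/2091) = 1131/848 + 835/2091 = 3073001/1773168 ≈ 1.7331)
(-142 + 684)/(V + A(33)) = (-142 + 684)/(3073001/1773168 + 1/(59 + 33)) = 542/(3073001/1773168 + 1/92) = 542/(71122315/40782864) = 542*(40782864/71122315) = 22104312288/71122315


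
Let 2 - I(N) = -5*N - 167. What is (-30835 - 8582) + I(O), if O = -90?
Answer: -39698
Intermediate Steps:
I(N) = 169 + 5*N (I(N) = 2 - (-5*N - 167) = 2 - (-167 - 5*N) = 2 + (167 + 5*N) = 169 + 5*N)
(-30835 - 8582) + I(O) = (-30835 - 8582) + (169 + 5*(-90)) = -39417 + (169 - 450) = -39417 - 281 = -39698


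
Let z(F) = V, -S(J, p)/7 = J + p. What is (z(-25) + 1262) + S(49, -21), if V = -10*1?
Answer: 1056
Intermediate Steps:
S(J, p) = -7*J - 7*p (S(J, p) = -7*(J + p) = -7*J - 7*p)
V = -10
z(F) = -10
(z(-25) + 1262) + S(49, -21) = (-10 + 1262) + (-7*49 - 7*(-21)) = 1252 + (-343 + 147) = 1252 - 196 = 1056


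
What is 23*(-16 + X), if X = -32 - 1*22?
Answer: -1610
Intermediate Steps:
X = -54 (X = -32 - 22 = -54)
23*(-16 + X) = 23*(-16 - 54) = 23*(-70) = -1610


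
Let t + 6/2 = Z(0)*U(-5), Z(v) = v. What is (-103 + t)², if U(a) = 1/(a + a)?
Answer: 11236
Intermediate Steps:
U(a) = 1/(2*a)
t = -3 (t = -3 + 0*((½)/(-5)) = -3 + 0*((½)*(-⅕)) = -3 + 0*(-⅒) = -3 + 0 = -3)
(-103 + t)² = (-103 - 3)² = (-106)² = 11236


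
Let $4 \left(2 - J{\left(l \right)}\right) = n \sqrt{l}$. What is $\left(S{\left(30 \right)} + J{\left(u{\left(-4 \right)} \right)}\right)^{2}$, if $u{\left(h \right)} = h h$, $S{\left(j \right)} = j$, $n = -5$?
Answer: $1369$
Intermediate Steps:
$u{\left(h \right)} = h^{2}$
$J{\left(l \right)} = 2 + \frac{5 \sqrt{l}}{4}$ ($J{\left(l \right)} = 2 - \frac{\left(-5\right) \sqrt{l}}{4} = 2 + \frac{5 \sqrt{l}}{4}$)
$\left(S{\left(30 \right)} + J{\left(u{\left(-4 \right)} \right)}\right)^{2} = \left(30 + \left(2 + \frac{5 \sqrt{\left(-4\right)^{2}}}{4}\right)\right)^{2} = \left(30 + \left(2 + \frac{5 \sqrt{16}}{4}\right)\right)^{2} = \left(30 + \left(2 + \frac{5}{4} \cdot 4\right)\right)^{2} = \left(30 + \left(2 + 5\right)\right)^{2} = \left(30 + 7\right)^{2} = 37^{2} = 1369$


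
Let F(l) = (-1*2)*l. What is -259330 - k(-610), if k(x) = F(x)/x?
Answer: -259328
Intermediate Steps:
F(l) = -2*l
k(x) = -2 (k(x) = (-2*x)/x = -2)
-259330 - k(-610) = -259330 - 1*(-2) = -259330 + 2 = -259328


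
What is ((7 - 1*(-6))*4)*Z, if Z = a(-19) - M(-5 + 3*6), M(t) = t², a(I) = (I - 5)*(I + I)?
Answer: 38636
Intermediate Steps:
a(I) = 2*I*(-5 + I) (a(I) = (-5 + I)*(2*I) = 2*I*(-5 + I))
Z = 743 (Z = 2*(-19)*(-5 - 19) - (-5 + 3*6)² = 2*(-19)*(-24) - (-5 + 18)² = 912 - 1*13² = 912 - 1*169 = 912 - 169 = 743)
((7 - 1*(-6))*4)*Z = ((7 - 1*(-6))*4)*743 = ((7 + 6)*4)*743 = (13*4)*743 = 52*743 = 38636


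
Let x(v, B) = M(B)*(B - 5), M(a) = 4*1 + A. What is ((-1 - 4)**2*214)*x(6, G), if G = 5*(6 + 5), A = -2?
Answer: 535000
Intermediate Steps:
M(a) = 2 (M(a) = 4*1 - 2 = 4 - 2 = 2)
G = 55 (G = 5*11 = 55)
x(v, B) = -10 + 2*B (x(v, B) = 2*(B - 5) = 2*(-5 + B) = -10 + 2*B)
((-1 - 4)**2*214)*x(6, G) = ((-1 - 4)**2*214)*(-10 + 2*55) = ((-5)**2*214)*(-10 + 110) = (25*214)*100 = 5350*100 = 535000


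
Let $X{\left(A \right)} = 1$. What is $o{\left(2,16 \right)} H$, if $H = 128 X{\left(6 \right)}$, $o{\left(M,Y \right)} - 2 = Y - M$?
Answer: $2048$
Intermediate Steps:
$o{\left(M,Y \right)} = 2 + Y - M$ ($o{\left(M,Y \right)} = 2 - \left(M - Y\right) = 2 + Y - M$)
$H = 128$ ($H = 128 \cdot 1 = 128$)
$o{\left(2,16 \right)} H = \left(2 + 16 - 2\right) 128 = 16 \cdot 128 = 2048$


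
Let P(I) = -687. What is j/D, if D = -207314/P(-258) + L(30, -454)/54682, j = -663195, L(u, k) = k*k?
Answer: -2491393751613/1147794584 ≈ -2170.6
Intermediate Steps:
L(u, k) = k²
D = 5738972920/18783267 (D = -207314/(-687) + (-454)²/54682 = -207314*(-1/687) + 206116*(1/54682) = 207314/687 + 103058/27341 = 5738972920/18783267 ≈ 305.54)
j/D = -663195/5738972920/18783267 = -663195*18783267/5738972920 = -2491393751613/1147794584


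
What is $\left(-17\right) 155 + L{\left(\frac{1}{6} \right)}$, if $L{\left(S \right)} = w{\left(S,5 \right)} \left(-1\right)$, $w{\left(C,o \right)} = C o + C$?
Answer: $-2636$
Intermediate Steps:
$w{\left(C,o \right)} = C + C o$
$L{\left(S \right)} = - 6 S$ ($L{\left(S \right)} = S \left(1 + 5\right) \left(-1\right) = S 6 \left(-1\right) = 6 S \left(-1\right) = - 6 S$)
$\left(-17\right) 155 + L{\left(\frac{1}{6} \right)} = \left(-17\right) 155 - \frac{6}{6} = -2635 - 1 = -2636$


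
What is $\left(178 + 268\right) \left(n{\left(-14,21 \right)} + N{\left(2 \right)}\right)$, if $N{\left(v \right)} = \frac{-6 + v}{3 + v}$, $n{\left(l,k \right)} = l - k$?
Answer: $- \frac{79834}{5} \approx -15967.0$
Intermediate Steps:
$N{\left(v \right)} = \frac{-6 + v}{3 + v}$
$\left(178 + 268\right) \left(n{\left(-14,21 \right)} + N{\left(2 \right)}\right) = \left(178 + 268\right) \left(\left(-14 - 21\right) + \frac{-6 + 2}{3 + 2}\right) = 446 \left(\left(-14 - 21\right) + \frac{1}{5} \left(-4\right)\right) = 446 \left(-35 + \frac{1}{5} \left(-4\right)\right) = 446 \left(-35 - \frac{4}{5}\right) = 446 \left(- \frac{179}{5}\right) = - \frac{79834}{5}$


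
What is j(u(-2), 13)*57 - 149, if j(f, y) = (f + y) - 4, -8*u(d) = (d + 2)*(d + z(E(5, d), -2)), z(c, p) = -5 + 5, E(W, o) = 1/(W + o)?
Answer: 364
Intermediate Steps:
z(c, p) = 0
u(d) = -d*(2 + d)/8 (u(d) = -(d + 2)*(d + 0)/8 = -(2 + d)*d/8 = -d*(2 + d)/8)
j(f, y) = -4 + f + y
j(u(-2), 13)*57 - 149 = (-4 + (⅛)*(-2)*(-2 - 1*(-2)) + 13)*57 - 149 = (-4 + (⅛)*(-2)*(-2 + 2) + 13)*57 - 149 = (-4 + (⅛)*(-2)*0 + 13)*57 - 149 = (-4 + 0 + 13)*57 - 149 = 9*57 - 149 = 513 - 149 = 364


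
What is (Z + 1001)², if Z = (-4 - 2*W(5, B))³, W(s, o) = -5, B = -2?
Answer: 1481089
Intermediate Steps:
Z = 216 (Z = (-4 - 2*(-5))³ = (-4 + 10)³ = 6³ = 216)
(Z + 1001)² = (216 + 1001)² = 1217² = 1481089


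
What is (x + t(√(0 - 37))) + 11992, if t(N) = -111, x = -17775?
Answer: -5894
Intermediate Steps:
(x + t(√(0 - 37))) + 11992 = (-17775 - 111) + 11992 = -17886 + 11992 = -5894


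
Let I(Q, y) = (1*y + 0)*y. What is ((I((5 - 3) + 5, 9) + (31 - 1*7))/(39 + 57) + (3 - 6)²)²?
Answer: 104329/1024 ≈ 101.88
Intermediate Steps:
I(Q, y) = y² (I(Q, y) = (y + 0)*y = y*y = y²)
((I((5 - 3) + 5, 9) + (31 - 1*7))/(39 + 57) + (3 - 6)²)² = ((9² + (31 - 1*7))/(39 + 57) + (3 - 6)²)² = ((81 + (31 - 7))/96 + (-3)²)² = ((81 + 24)*(1/96) + 9)² = (105*(1/96) + 9)² = (35/32 + 9)² = (323/32)² = 104329/1024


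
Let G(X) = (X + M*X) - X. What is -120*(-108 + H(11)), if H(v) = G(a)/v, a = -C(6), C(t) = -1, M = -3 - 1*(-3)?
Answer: 12960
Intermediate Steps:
M = 0 (M = -3 + 3 = 0)
a = 1 (a = -1*(-1) = 1)
G(X) = 0 (G(X) = (X + 0*X) - X = (X + 0) - X = X - X = 0)
H(v) = 0 (H(v) = 0/v = 0)
-120*(-108 + H(11)) = -120*(-108 + 0) = -120*(-108) = 12960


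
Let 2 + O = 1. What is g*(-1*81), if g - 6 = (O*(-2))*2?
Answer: -810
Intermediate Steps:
O = -1 (O = -2 + 1 = -1)
g = 10 (g = 6 - 1*(-2)*2 = 6 + 2*2 = 6 + 4 = 10)
g*(-1*81) = 10*(-1*81) = 10*(-81) = -810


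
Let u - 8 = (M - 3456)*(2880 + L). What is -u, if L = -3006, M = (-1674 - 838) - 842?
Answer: -858068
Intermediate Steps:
M = -3354 (M = -2512 - 842 = -3354)
u = 858068 (u = 8 + (-3354 - 3456)*(2880 - 3006) = 8 - 6810*(-126) = 8 + 858060 = 858068)
-u = -1*858068 = -858068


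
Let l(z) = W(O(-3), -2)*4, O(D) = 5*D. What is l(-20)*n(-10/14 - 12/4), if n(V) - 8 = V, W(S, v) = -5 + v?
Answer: -120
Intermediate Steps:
n(V) = 8 + V
l(z) = -28 (l(z) = (-5 - 2)*4 = -7*4 = -28)
l(-20)*n(-10/14 - 12/4) = -28*(8 + (-10/14 - 12/4)) = -28*(8 + (-10*1/14 - 12*¼)) = -28*(8 + (-5/7 - 3)) = -28*(8 - 26/7) = -28*30/7 = -120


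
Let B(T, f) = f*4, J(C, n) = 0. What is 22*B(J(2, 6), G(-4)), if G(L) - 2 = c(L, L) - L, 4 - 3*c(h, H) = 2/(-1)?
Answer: 704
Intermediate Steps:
c(h, H) = 2 (c(h, H) = 4/3 - 2/(3*(-1)) = 4/3 - 2*(-1)/3 = 4/3 - 1/3*(-2) = 4/3 + 2/3 = 2)
G(L) = 4 - L (G(L) = 2 + (2 - L) = 4 - L)
B(T, f) = 4*f
22*B(J(2, 6), G(-4)) = 22*(4*(4 - 1*(-4))) = 22*(4*(4 + 4)) = 22*(4*8) = 22*32 = 704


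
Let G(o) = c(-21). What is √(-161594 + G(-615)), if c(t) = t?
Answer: I*√161615 ≈ 402.01*I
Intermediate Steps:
G(o) = -21
√(-161594 + G(-615)) = √(-161594 - 21) = √(-161615) = I*√161615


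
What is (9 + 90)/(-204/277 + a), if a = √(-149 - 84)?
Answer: -508572/1629043 - 690561*I*√233/1629043 ≈ -0.31219 - 6.4706*I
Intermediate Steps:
a = I*√233 (a = √(-233) = I*√233 ≈ 15.264*I)
(9 + 90)/(-204/277 + a) = (9 + 90)/(-204/277 + I*√233) = 99/(-204*1/277 + I*√233) = 99/(-204/277 + I*√233)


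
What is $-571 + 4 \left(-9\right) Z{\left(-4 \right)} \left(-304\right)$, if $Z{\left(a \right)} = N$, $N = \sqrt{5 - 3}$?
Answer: $-571 + 10944 \sqrt{2} \approx 14906.0$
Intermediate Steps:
$N = \sqrt{2} \approx 1.4142$
$Z{\left(a \right)} = \sqrt{2}$
$-571 + 4 \left(-9\right) Z{\left(-4 \right)} \left(-304\right) = -571 + 4 \left(-9\right) \sqrt{2} \left(-304\right) = -571 + - 36 \sqrt{2} \left(-304\right) = -571 + 10944 \sqrt{2}$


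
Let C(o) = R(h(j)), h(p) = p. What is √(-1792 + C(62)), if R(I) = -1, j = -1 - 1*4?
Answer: I*√1793 ≈ 42.344*I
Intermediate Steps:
j = -5 (j = -1 - 4 = -5)
C(o) = -1
√(-1792 + C(62)) = √(-1792 - 1) = √(-1793) = I*√1793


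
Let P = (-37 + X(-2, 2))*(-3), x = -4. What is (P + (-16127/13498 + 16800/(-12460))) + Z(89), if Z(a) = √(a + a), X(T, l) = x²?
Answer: 72628223/1201322 + √178 ≈ 73.799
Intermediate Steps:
X(T, l) = 16 (X(T, l) = (-4)² = 16)
Z(a) = √2*√a (Z(a) = √(2*a) = √2*√a)
P = 63 (P = (-37 + 16)*(-3) = -21*(-3) = 63)
(P + (-16127/13498 + 16800/(-12460))) + Z(89) = (63 + (-16127/13498 + 16800/(-12460))) + √2*√89 = (63 + (-16127*1/13498 + 16800*(-1/12460))) + √178 = (63 + (-16127/13498 - 120/89)) + √178 = (63 - 3055063/1201322) + √178 = 72628223/1201322 + √178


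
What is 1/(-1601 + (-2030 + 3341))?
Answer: -1/290 ≈ -0.0034483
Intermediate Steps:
1/(-1601 + (-2030 + 3341)) = 1/(-1601 + 1311) = 1/(-290) = -1/290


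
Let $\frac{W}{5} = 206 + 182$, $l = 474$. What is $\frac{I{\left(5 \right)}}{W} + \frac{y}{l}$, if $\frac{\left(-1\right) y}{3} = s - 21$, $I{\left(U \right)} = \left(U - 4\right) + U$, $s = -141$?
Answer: $\frac{78807}{76630} \approx 1.0284$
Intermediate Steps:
$W = 1940$ ($W = 5 \left(206 + 182\right) = 5 \cdot 388 = 1940$)
$I{\left(U \right)} = -4 + 2 U$ ($I{\left(U \right)} = \left(-4 + U\right) + U = -4 + 2 U$)
$y = 486$ ($y = - 3 \left(-141 - 21\right) = \left(-3\right) \left(-162\right) = 486$)
$\frac{I{\left(5 \right)}}{W} + \frac{y}{l} = \frac{-4 + 2 \cdot 5}{1940} + \frac{486}{474} = \left(-4 + 10\right) \frac{1}{1940} + 486 \cdot \frac{1}{474} = 6 \cdot \frac{1}{1940} + \frac{81}{79} = \frac{3}{970} + \frac{81}{79} = \frac{78807}{76630}$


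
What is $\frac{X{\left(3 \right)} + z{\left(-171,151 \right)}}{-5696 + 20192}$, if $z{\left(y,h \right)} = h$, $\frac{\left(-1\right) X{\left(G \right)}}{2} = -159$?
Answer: $\frac{469}{14496} \approx 0.032354$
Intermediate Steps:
$X{\left(G \right)} = 318$ ($X{\left(G \right)} = \left(-2\right) \left(-159\right) = 318$)
$\frac{X{\left(3 \right)} + z{\left(-171,151 \right)}}{-5696 + 20192} = \frac{318 + 151}{-5696 + 20192} = \frac{469}{14496}$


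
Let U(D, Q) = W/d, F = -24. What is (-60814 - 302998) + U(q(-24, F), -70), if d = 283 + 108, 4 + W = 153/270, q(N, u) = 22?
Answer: -4267514863/11730 ≈ -3.6381e+5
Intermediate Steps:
W = -103/30 (W = -4 + 153/270 = -4 + 153*(1/270) = -4 + 17/30 = -103/30 ≈ -3.4333)
d = 391
U(D, Q) = -103/11730 (U(D, Q) = -103/30/391 = -103/30*1/391 = -103/11730)
(-60814 - 302998) + U(q(-24, F), -70) = (-60814 - 302998) - 103/11730 = -363812 - 103/11730 = -4267514863/11730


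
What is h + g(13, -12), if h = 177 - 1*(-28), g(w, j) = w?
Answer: 218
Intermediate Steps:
h = 205 (h = 177 + 28 = 205)
h + g(13, -12) = 205 + 13 = 218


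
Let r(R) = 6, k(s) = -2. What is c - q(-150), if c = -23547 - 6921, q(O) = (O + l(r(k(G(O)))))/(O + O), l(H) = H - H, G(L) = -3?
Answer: -60937/2 ≈ -30469.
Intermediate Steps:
l(H) = 0
q(O) = ½ (q(O) = (O + 0)/(O + O) = O/((2*O)) = O*(1/(2*O)) = ½)
c = -30468
c - q(-150) = -30468 - 1*½ = -30468 - ½ = -60937/2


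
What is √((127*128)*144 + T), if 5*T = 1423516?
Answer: 2*√16409795/5 ≈ 1620.4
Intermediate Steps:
T = 1423516/5 (T = (⅕)*1423516 = 1423516/5 ≈ 2.8470e+5)
√((127*128)*144 + T) = √((127*128)*144 + 1423516/5) = √(16256*144 + 1423516/5) = √(2340864 + 1423516/5) = √(13127836/5) = 2*√16409795/5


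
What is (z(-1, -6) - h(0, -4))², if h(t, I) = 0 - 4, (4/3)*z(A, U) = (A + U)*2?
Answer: 169/4 ≈ 42.250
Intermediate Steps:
z(A, U) = 3*A/2 + 3*U/2 (z(A, U) = 3*((A + U)*2)/4 = 3*(2*A + 2*U)/4 = 3*A/2 + 3*U/2)
h(t, I) = -4
(z(-1, -6) - h(0, -4))² = (((3/2)*(-1) + (3/2)*(-6)) - 1*(-4))² = ((-3/2 - 9) + 4)² = (-21/2 + 4)² = (-13/2)² = 169/4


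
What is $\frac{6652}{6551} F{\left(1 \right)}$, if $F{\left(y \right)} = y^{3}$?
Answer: $\frac{6652}{6551} \approx 1.0154$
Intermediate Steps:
$\frac{6652}{6551} F{\left(1 \right)} = \frac{6652}{6551} \cdot 1^{3} = 6652 \cdot \frac{1}{6551} \cdot 1 = \frac{6652}{6551} \cdot 1 = \frac{6652}{6551}$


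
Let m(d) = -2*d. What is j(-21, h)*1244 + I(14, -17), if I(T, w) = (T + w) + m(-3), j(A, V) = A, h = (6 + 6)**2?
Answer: -26121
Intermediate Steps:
h = 144 (h = 12**2 = 144)
I(T, w) = 6 + T + w (I(T, w) = (T + w) - 2*(-3) = (T + w) + 6 = 6 + T + w)
j(-21, h)*1244 + I(14, -17) = -21*1244 + (6 + 14 - 17) = -26124 + 3 = -26121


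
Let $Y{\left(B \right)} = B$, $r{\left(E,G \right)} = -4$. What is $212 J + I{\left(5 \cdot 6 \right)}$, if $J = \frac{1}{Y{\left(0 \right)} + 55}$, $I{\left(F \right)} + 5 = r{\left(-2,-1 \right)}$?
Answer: $- \frac{283}{55} \approx -5.1455$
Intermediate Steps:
$I{\left(F \right)} = -9$ ($I{\left(F \right)} = -5 - 4 = -9$)
$J = \frac{1}{55}$ ($J = \frac{1}{0 + 55} = \frac{1}{55} \approx 0.018182$)
$212 J + I{\left(5 \cdot 6 \right)} = 212 \cdot \frac{1}{55} - 9 = \frac{212}{55} - 9 = - \frac{283}{55}$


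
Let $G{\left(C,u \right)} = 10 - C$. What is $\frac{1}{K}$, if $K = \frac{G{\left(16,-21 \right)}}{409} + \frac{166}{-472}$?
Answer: $- \frac{96524}{35363} \approx -2.7295$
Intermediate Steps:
$K = - \frac{35363}{96524}$ ($K = \frac{10 - 16}{409} + \frac{166}{-472} = \left(10 - 16\right) \frac{1}{409} + 166 \left(- \frac{1}{472}\right) = \left(-6\right) \frac{1}{409} - \frac{83}{236} = - \frac{6}{409} - \frac{83}{236} = - \frac{35363}{96524} \approx -0.36636$)
$\frac{1}{K} = \frac{1}{- \frac{35363}{96524}} = - \frac{96524}{35363}$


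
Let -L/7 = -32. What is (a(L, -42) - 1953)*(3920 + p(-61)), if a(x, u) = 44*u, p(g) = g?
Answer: -14668059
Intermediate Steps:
L = 224 (L = -7*(-32) = 224)
(a(L, -42) - 1953)*(3920 + p(-61)) = (44*(-42) - 1953)*(3920 - 61) = (-1848 - 1953)*3859 = -3801*3859 = -14668059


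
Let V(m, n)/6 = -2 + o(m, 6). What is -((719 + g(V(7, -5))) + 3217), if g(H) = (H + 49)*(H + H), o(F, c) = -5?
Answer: -3348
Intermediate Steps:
V(m, n) = -42 (V(m, n) = 6*(-2 - 5) = 6*(-7) = -42)
g(H) = 2*H*(49 + H) (g(H) = (49 + H)*(2*H) = 2*H*(49 + H))
-((719 + g(V(7, -5))) + 3217) = -((719 + 2*(-42)*(49 - 42)) + 3217) = -((719 + 2*(-42)*7) + 3217) = -((719 - 588) + 3217) = -(131 + 3217) = -1*3348 = -3348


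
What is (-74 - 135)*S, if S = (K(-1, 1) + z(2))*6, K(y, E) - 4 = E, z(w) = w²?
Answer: -11286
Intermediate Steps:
K(y, E) = 4 + E
S = 54 (S = ((4 + 1) + 2²)*6 = (5 + 4)*6 = 9*6 = 54)
(-74 - 135)*S = (-74 - 135)*54 = -209*54 = -11286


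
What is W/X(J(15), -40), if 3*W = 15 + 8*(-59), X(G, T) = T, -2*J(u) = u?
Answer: 457/120 ≈ 3.8083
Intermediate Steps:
J(u) = -u/2
W = -457/3 (W = (15 + 8*(-59))/3 = (15 - 472)/3 = (1/3)*(-457) = -457/3 ≈ -152.33)
W/X(J(15), -40) = -457/3/(-40) = -457/3*(-1/40) = 457/120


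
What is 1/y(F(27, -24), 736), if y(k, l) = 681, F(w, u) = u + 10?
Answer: 1/681 ≈ 0.0014684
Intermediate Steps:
F(w, u) = 10 + u
1/y(F(27, -24), 736) = 1/681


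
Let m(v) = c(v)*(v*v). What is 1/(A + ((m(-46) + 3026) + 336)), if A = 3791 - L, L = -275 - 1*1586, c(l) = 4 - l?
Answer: 1/114814 ≈ 8.7097e-6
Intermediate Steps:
L = -1861 (L = -275 - 1586 = -1861)
m(v) = v**2*(4 - v) (m(v) = (4 - v)*(v*v) = (4 - v)*v**2 = v**2*(4 - v))
A = 5652 (A = 3791 - 1*(-1861) = 3791 + 1861 = 5652)
1/(A + ((m(-46) + 3026) + 336)) = 1/(5652 + (((-46)**2*(4 - 1*(-46)) + 3026) + 336)) = 1/(5652 + ((2116*(4 + 46) + 3026) + 336)) = 1/(5652 + ((2116*50 + 3026) + 336)) = 1/(5652 + ((105800 + 3026) + 336)) = 1/(5652 + (108826 + 336)) = 1/(5652 + 109162) = 1/114814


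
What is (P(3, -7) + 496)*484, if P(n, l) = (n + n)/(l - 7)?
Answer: 1678996/7 ≈ 2.3986e+5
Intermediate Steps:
P(n, l) = 2*n/(-7 + l) (P(n, l) = (2*n)/(-7 + l) = 2*n/(-7 + l))
(P(3, -7) + 496)*484 = (2*3/(-7 - 7) + 496)*484 = (2*3/(-14) + 496)*484 = (2*3*(-1/14) + 496)*484 = (-3/7 + 496)*484 = (3469/7)*484 = 1678996/7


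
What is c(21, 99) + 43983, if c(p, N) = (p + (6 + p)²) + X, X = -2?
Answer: 44731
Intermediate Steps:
c(p, N) = -2 + p + (6 + p)² (c(p, N) = (p + (6 + p)²) - 2 = -2 + p + (6 + p)²)
c(21, 99) + 43983 = (-2 + 21 + (6 + 21)²) + 43983 = (-2 + 21 + 27²) + 43983 = (-2 + 21 + 729) + 43983 = 748 + 43983 = 44731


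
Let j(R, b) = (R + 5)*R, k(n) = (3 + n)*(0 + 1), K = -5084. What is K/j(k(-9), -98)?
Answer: -2542/3 ≈ -847.33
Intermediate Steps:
k(n) = 3 + n (k(n) = (3 + n)*1 = 3 + n)
j(R, b) = R*(5 + R) (j(R, b) = (5 + R)*R = R*(5 + R))
K/j(k(-9), -98) = -5084*1/((3 - 9)*(5 + (3 - 9))) = -5084*(-1/(6*(5 - 6))) = -5084/((-6*(-1))) = -5084/6 = -5084*1/6 = -2542/3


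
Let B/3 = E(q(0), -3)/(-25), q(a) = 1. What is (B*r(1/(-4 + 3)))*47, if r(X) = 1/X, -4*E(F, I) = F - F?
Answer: 0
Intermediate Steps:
E(F, I) = 0 (E(F, I) = -(F - F)/4 = -1/4*0 = 0)
B = 0 (B = 3*(0/(-25)) = 3*(0*(-1/25)) = 3*0 = 0)
(B*r(1/(-4 + 3)))*47 = (0/(1/(-4 + 3)))*47 = (0/(1/(-1)))*47 = (0/(-1))*47 = (0*(-1))*47 = 0*47 = 0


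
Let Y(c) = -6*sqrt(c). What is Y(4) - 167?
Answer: -179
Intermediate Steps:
Y(4) - 167 = -6*sqrt(4) - 167 = -6*2 - 167 = -12 - 167 = -179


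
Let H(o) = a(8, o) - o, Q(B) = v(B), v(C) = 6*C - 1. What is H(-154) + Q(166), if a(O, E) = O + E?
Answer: 1003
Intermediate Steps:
a(O, E) = E + O
v(C) = -1 + 6*C
Q(B) = -1 + 6*B
H(o) = 8 (H(o) = (o + 8) - o = (8 + o) - o = 8)
H(-154) + Q(166) = 8 + (-1 + 6*166) = 8 + (-1 + 996) = 8 + 995 = 1003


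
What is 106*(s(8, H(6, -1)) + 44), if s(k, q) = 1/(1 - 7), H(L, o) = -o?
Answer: 13939/3 ≈ 4646.3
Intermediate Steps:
s(k, q) = -⅙ (s(k, q) = 1/(-6) = -⅙)
106*(s(8, H(6, -1)) + 44) = 106*(-⅙ + 44) = 106*(263/6) = 13939/3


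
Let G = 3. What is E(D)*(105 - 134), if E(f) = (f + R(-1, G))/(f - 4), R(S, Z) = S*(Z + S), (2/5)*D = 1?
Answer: 29/3 ≈ 9.6667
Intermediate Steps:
D = 5/2 (D = (5/2)*1 = 5/2 ≈ 2.5000)
R(S, Z) = S*(S + Z)
E(f) = (-2 + f)/(-4 + f) (E(f) = (f - (-1 + 3))/(f - 4) = (f - 1*2)/(-4 + f) = (f - 2)/(-4 + f) = (-2 + f)/(-4 + f))
E(D)*(105 - 134) = ((-2 + 5/2)/(-4 + 5/2))*(105 - 134) = ((½)/(-3/2))*(-29) = -⅔*½*(-29) = -⅓*(-29) = 29/3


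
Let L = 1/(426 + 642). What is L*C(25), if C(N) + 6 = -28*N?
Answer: -353/534 ≈ -0.66105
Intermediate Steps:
C(N) = -6 - 28*N
L = 1/1068 ≈ 0.00093633
L*C(25) = (-6 - 28*25)/1068 = (-6 - 700)/1068 = (1/1068)*(-706) = -353/534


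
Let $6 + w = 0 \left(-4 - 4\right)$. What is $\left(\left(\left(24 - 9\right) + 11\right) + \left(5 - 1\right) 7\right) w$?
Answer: $-324$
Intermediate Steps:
$w = -6$ ($w = -6 + 0 \left(-4 - 4\right) = -6 + 0 \left(-8\right) = -6 + 0 = -6$)
$\left(\left(\left(24 - 9\right) + 11\right) + \left(5 - 1\right) 7\right) w = \left(\left(\left(24 - 9\right) + 11\right) + \left(5 - 1\right) 7\right) \left(-6\right) = \left(\left(15 + 11\right) + 4 \cdot 7\right) \left(-6\right) = \left(26 + 28\right) \left(-6\right) = 54 \left(-6\right) = -324$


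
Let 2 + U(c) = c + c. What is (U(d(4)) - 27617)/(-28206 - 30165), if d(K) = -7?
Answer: 9211/19457 ≈ 0.47340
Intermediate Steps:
U(c) = -2 + 2*c (U(c) = -2 + (c + c) = -2 + 2*c)
(U(d(4)) - 27617)/(-28206 - 30165) = ((-2 + 2*(-7)) - 27617)/(-28206 - 30165) = ((-2 - 14) - 27617)/(-58371) = (-16 - 27617)*(-1/58371) = -27633*(-1/58371) = 9211/19457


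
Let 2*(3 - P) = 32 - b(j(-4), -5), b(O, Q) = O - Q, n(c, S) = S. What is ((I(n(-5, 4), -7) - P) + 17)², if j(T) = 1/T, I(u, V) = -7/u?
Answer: 42849/64 ≈ 669.52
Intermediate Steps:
P = -85/8 (P = 3 - (32 - (1/(-4) - 1*(-5)))/2 = 3 - (32 - (-¼ + 5))/2 = 3 - (32 - 1*19/4)/2 = 3 - (32 - 19/4)/2 = 3 - ½*109/4 = 3 - 109/8 = -85/8 ≈ -10.625)
((I(n(-5, 4), -7) - P) + 17)² = ((-7/4 - 1*(-85/8)) + 17)² = ((-7*¼ + 85/8) + 17)² = ((-7/4 + 85/8) + 17)² = (71/8 + 17)² = (207/8)² = 42849/64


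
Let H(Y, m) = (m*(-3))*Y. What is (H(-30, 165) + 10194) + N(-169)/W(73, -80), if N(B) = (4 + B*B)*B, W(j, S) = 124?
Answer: -1722029/124 ≈ -13887.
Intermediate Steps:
N(B) = B*(4 + B²) (N(B) = (4 + B²)*B = B*(4 + B²))
H(Y, m) = -3*Y*m (H(Y, m) = (-3*m)*Y = -3*Y*m)
(H(-30, 165) + 10194) + N(-169)/W(73, -80) = (-3*(-30)*165 + 10194) - 169*(4 + (-169)²)/124 = (14850 + 10194) - 169*(4 + 28561)*(1/124) = 25044 - 169*28565*(1/124) = 25044 - 4827485*1/124 = 25044 - 4827485/124 = -1722029/124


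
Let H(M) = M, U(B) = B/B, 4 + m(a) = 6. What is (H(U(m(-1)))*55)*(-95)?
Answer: -5225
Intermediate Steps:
m(a) = 2 (m(a) = -4 + 6 = 2)
U(B) = 1
(H(U(m(-1)))*55)*(-95) = (1*55)*(-95) = 55*(-95) = -5225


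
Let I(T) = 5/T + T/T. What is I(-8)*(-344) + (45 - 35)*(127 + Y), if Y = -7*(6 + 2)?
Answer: 581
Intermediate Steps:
Y = -56 (Y = -7*8 = -56)
I(T) = 1 + 5/T (I(T) = 5/T + 1 = 1 + 5/T)
I(-8)*(-344) + (45 - 35)*(127 + Y) = ((5 - 8)/(-8))*(-344) + (45 - 35)*(127 - 56) = -1/8*(-3)*(-344) + 10*71 = (3/8)*(-344) + 710 = -129 + 710 = 581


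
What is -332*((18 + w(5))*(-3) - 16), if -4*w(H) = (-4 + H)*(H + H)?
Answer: 20750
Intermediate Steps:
w(H) = -H*(-4 + H)/2 (w(H) = -(-4 + H)*(H + H)/4 = -(-4 + H)*2*H/4 = -H*(-4 + H)/2)
-332*((18 + w(5))*(-3) - 16) = -332*((18 + (½)*5*(4 - 1*5))*(-3) - 16) = -332*((18 + (½)*5*(4 - 5))*(-3) - 16) = -332*((18 + (½)*5*(-1))*(-3) - 16) = -332*((18 - 5/2)*(-3) - 16) = -332*((31/2)*(-3) - 16) = -332*(-93/2 - 16) = -332*(-125/2) = 20750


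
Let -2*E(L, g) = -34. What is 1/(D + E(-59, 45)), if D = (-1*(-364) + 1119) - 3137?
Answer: -1/1637 ≈ -0.00061087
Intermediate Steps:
E(L, g) = 17 (E(L, g) = -½*(-34) = 17)
D = -1654 (D = (364 + 1119) - 3137 = 1483 - 3137 = -1654)
1/(D + E(-59, 45)) = 1/(-1654 + 17) = 1/(-1637) = -1/1637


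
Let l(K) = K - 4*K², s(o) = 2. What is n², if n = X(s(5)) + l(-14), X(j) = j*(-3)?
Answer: 646416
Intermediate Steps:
X(j) = -3*j
n = -804 (n = -3*2 - 14*(1 - 4*(-14)) = -6 - 14*(1 + 56) = -6 - 14*57 = -6 - 798 = -804)
n² = (-804)² = 646416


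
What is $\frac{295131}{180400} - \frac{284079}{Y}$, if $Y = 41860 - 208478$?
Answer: $\frac{50210994279}{15028943600} \approx 3.341$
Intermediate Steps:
$Y = -166618$ ($Y = 41860 - 208478 = -166618$)
$\frac{295131}{180400} - \frac{284079}{Y} = \frac{295131}{180400} - \frac{284079}{-166618} = 295131 \cdot \frac{1}{180400} - - \frac{284079}{166618} = \frac{295131}{180400} + \frac{284079}{166618} = \frac{50210994279}{15028943600}$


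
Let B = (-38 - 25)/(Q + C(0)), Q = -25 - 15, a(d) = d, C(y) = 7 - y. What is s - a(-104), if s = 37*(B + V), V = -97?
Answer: -37558/11 ≈ -3414.4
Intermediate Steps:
Q = -40
B = 21/11 (B = (-38 - 25)/(-40 + (7 - 1*0)) = -63/(-40 + (7 + 0)) = -63/(-40 + 7) = -63/(-33) = -63*(-1/33) = 21/11 ≈ 1.9091)
s = -38702/11 (s = 37*(21/11 - 97) = 37*(-1046/11) = -38702/11 ≈ -3518.4)
s - a(-104) = -38702/11 - 1*(-104) = -38702/11 + 104 = -37558/11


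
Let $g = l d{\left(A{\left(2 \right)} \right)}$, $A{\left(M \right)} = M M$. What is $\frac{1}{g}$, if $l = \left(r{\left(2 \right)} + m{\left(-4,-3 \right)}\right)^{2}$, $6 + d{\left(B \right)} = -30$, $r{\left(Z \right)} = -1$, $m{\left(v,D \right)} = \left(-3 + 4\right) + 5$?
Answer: $- \frac{1}{900} \approx -0.0011111$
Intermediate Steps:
$m{\left(v,D \right)} = 6$ ($m{\left(v,D \right)} = 1 + 5 = 6$)
$A{\left(M \right)} = M^{2}$
$d{\left(B \right)} = -36$ ($d{\left(B \right)} = -6 - 30 = -36$)
$l = 25$ ($l = \left(-1 + 6\right)^{2} = 5^{2} = 25$)
$g = -900$ ($g = 25 \left(-36\right) = -900$)
$\frac{1}{g} = \frac{1}{-900} = - \frac{1}{900}$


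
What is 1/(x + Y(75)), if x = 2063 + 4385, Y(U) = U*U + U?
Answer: 1/12148 ≈ 8.2318e-5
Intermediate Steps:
Y(U) = U + U² (Y(U) = U² + U = U + U²)
x = 6448
1/(x + Y(75)) = 1/(6448 + 75*(1 + 75)) = 1/(6448 + 75*76) = 1/(6448 + 5700) = 1/12148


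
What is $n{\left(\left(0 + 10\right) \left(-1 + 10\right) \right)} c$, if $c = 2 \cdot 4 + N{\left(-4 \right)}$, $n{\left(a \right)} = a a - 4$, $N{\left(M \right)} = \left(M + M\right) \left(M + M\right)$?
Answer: $582912$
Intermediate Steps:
$N{\left(M \right)} = 4 M^{2}$ ($N{\left(M \right)} = 2 M 2 M = 4 M^{2}$)
$n{\left(a \right)} = -4 + a^{2}$ ($n{\left(a \right)} = a^{2} - 4 = -4 + a^{2}$)
$c = 72$ ($c = 2 \cdot 4 + 4 \left(-4\right)^{2} = 8 + 4 \cdot 16 = 8 + 64 = 72$)
$n{\left(\left(0 + 10\right) \left(-1 + 10\right) \right)} c = \left(-4 + \left(\left(0 + 10\right) \left(-1 + 10\right)\right)^{2}\right) 72 = \left(-4 + \left(10 \cdot 9\right)^{2}\right) 72 = \left(-4 + 90^{2}\right) 72 = \left(-4 + 8100\right) 72 = 8096 \cdot 72 = 582912$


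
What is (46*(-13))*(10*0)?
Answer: 0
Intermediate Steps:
(46*(-13))*(10*0) = -598*0 = 0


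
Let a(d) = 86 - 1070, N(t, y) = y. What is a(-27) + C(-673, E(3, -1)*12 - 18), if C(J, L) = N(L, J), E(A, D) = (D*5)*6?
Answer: -1657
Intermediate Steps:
E(A, D) = 30*D (E(A, D) = (5*D)*6 = 30*D)
C(J, L) = J
a(d) = -984
a(-27) + C(-673, E(3, -1)*12 - 18) = -984 - 673 = -1657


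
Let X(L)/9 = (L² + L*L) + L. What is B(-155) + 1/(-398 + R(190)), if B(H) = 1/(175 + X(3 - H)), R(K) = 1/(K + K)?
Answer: -171209381/68201075811 ≈ -0.0025104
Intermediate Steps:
R(K) = 1/(2*K)
X(L) = 9*L + 18*L² (X(L) = 9*((L² + L*L) + L) = 9*((L² + L²) + L) = 9*(2*L² + L) = 9*(L + 2*L²) = 9*L + 18*L²)
B(H) = 1/(175 + 9*(3 - H)*(7 - 2*H)) (B(H) = 1/(175 + 9*(3 - H)*(1 + 2*(3 - H))) = 1/(175 + 9*(3 - H)*(1 + (6 - 2*H))) = 1/(175 + 9*(3 - H)*(7 - 2*H)))
B(-155) + 1/(-398 + R(190)) = 1/(364 - 117*(-155) + 18*(-155)²) + 1/(-398 + (½)/190) = 1/(364 + 18135 + 18*24025) + 1/(-398 + (½)*(1/190)) = 1/(364 + 18135 + 432450) + 1/(-398 + 1/380) = 1/450949 + 1/(-151239/380) = 1/450949 - 380/151239 = -171209381/68201075811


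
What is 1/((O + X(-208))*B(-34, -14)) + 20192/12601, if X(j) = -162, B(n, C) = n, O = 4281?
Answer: 2827796231/1764719646 ≈ 1.6024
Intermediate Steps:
1/((O + X(-208))*B(-34, -14)) + 20192/12601 = 1/((4281 - 162)*(-34)) + 20192/12601 = -1/34/4119 + 20192*(1/12601) = (1/4119)*(-1/34) + 20192/12601 = -1/140046 + 20192/12601 = 2827796231/1764719646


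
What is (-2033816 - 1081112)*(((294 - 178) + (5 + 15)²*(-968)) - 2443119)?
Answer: 8815878570384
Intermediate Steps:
(-2033816 - 1081112)*(((294 - 178) + (5 + 15)²*(-968)) - 2443119) = -3114928*((116 + 20²*(-968)) - 2443119) = -3114928*((116 + 400*(-968)) - 2443119) = -3114928*((116 - 387200) - 2443119) = -3114928*(-387084 - 2443119) = -3114928*(-2830203) = 8815878570384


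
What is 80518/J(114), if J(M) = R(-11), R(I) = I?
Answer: -80518/11 ≈ -7319.8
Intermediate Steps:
J(M) = -11
80518/J(114) = 80518/(-11) = 80518*(-1/11) = -80518/11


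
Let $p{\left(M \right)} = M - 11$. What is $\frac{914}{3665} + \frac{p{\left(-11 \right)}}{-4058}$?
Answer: $\frac{1894821}{7436285} \approx 0.25481$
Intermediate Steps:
$p{\left(M \right)} = -11 + M$
$\frac{914}{3665} + \frac{p{\left(-11 \right)}}{-4058} = \frac{914}{3665} + \frac{-11 - 11}{-4058} = 914 \cdot \frac{1}{3665} - - \frac{11}{2029} = \frac{914}{3665} + \frac{11}{2029} = \frac{1894821}{7436285}$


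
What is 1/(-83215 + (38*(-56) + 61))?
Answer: -1/85282 ≈ -1.1726e-5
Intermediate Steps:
1/(-83215 + (38*(-56) + 61)) = 1/(-83215 + (-2128 + 61)) = 1/(-83215 - 2067) = 1/(-85282) = -1/85282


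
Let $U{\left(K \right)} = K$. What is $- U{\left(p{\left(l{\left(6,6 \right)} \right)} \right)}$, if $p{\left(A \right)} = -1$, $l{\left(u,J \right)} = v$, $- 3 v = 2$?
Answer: $1$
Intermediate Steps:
$v = - \frac{2}{3}$ ($v = \left(- \frac{1}{3}\right) 2 = - \frac{2}{3} \approx -0.66667$)
$l{\left(u,J \right)} = - \frac{2}{3}$
$- U{\left(p{\left(l{\left(6,6 \right)} \right)} \right)} = \left(-1\right) \left(-1\right) = 1$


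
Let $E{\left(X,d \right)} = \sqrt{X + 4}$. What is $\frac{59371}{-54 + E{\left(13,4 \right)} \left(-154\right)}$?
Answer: $\frac{1603017}{200128} - \frac{4571567 \sqrt{17}}{200128} \approx -86.175$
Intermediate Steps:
$E{\left(X,d \right)} = \sqrt{4 + X}$
$\frac{59371}{-54 + E{\left(13,4 \right)} \left(-154\right)} = \frac{59371}{-54 + \sqrt{4 + 13} \left(-154\right)} = \frac{59371}{-54 + \sqrt{17} \left(-154\right)} = \frac{59371}{-54 - 154 \sqrt{17}}$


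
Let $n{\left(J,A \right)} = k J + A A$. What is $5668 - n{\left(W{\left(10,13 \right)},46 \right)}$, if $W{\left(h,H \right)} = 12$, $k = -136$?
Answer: $5184$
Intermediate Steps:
$n{\left(J,A \right)} = A^{2} - 136 J$ ($n{\left(J,A \right)} = - 136 J + A A = - 136 J + A^{2} = A^{2} - 136 J$)
$5668 - n{\left(W{\left(10,13 \right)},46 \right)} = 5668 - \left(46^{2} - 1632\right) = 5668 - \left(2116 - 1632\right) = 5668 - 484 = 5184$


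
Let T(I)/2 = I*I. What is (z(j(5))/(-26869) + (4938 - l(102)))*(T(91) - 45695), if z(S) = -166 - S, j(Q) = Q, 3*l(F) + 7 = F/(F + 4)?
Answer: -204946825632237/1424057 ≈ -1.4392e+8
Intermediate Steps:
l(F) = -7/3 + F/(3*(4 + F)) (l(F) = -7/3 + (F/(F + 4))/3 = -7/3 + (F/(4 + F))/3 = -7/3 + F/(3*(4 + F)))
T(I) = 2*I² (T(I) = 2*(I*I) = 2*I²)
(z(j(5))/(-26869) + (4938 - l(102)))*(T(91) - 45695) = ((-166 - 1*5)/(-26869) + (4938 - 2*(-14 - 3*102)/(3*(4 + 102))))*(2*91² - 45695) = ((-166 - 5)*(-1/26869) + (4938 - 2*(-14 - 306)/(3*106)))*(2*8281 - 45695) = (-171*(-1/26869) + (4938 - 2*(-320)/(3*106)))*(16562 - 45695) = (171/26869 + (4938 - 1*(-320/159)))*(-29133) = (171/26869 + (4938 + 320/159))*(-29133) = (171/26869 + 785462/159)*(-29133) = (21104605667/4272171)*(-29133) = -204946825632237/1424057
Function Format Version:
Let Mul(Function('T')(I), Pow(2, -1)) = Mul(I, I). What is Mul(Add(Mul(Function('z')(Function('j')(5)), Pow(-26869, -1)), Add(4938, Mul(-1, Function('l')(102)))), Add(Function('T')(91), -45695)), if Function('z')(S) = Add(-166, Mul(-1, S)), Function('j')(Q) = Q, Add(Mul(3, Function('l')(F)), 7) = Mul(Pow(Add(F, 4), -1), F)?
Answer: Rational(-204946825632237, 1424057) ≈ -1.4392e+8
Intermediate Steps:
Function('l')(F) = Add(Rational(-7, 3), Mul(Rational(1, 3), F, Pow(Add(4, F), -1))) (Function('l')(F) = Add(Rational(-7, 3), Mul(Rational(1, 3), Mul(Pow(Add(F, 4), -1), F))) = Add(Rational(-7, 3), Mul(Rational(1, 3), Mul(Pow(Add(4, F), -1), F))) = Add(Rational(-7, 3), Mul(Rational(1, 3), Mul(F, Pow(Add(4, F), -1)))) = Add(Rational(-7, 3), Mul(Rational(1, 3), F, Pow(Add(4, F), -1))))
Function('T')(I) = Mul(2, Pow(I, 2)) (Function('T')(I) = Mul(2, Mul(I, I)) = Mul(2, Pow(I, 2)))
Mul(Add(Mul(Function('z')(Function('j')(5)), Pow(-26869, -1)), Add(4938, Mul(-1, Function('l')(102)))), Add(Function('T')(91), -45695)) = Mul(Add(Mul(Add(-166, Mul(-1, 5)), Pow(-26869, -1)), Add(4938, Mul(-1, Mul(Rational(2, 3), Pow(Add(4, 102), -1), Add(-14, Mul(-3, 102)))))), Add(Mul(2, Pow(91, 2)), -45695)) = Mul(Add(Mul(Add(-166, -5), Rational(-1, 26869)), Add(4938, Mul(-1, Mul(Rational(2, 3), Pow(106, -1), Add(-14, -306))))), Add(Mul(2, 8281), -45695)) = Mul(Add(Mul(-171, Rational(-1, 26869)), Add(4938, Mul(-1, Mul(Rational(2, 3), Rational(1, 106), -320)))), Add(16562, -45695)) = Mul(Add(Rational(171, 26869), Add(4938, Mul(-1, Rational(-320, 159)))), -29133) = Mul(Add(Rational(171, 26869), Add(4938, Rational(320, 159))), -29133) = Mul(Add(Rational(171, 26869), Rational(785462, 159)), -29133) = Mul(Rational(21104605667, 4272171), -29133) = Rational(-204946825632237, 1424057)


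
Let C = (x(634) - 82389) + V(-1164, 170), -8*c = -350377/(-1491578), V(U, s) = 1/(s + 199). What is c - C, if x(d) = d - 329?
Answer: 361427059383767/4403138256 ≈ 82084.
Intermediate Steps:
V(U, s) = 1/(199 + s)
x(d) = -329 + d
c = -350377/11932624 (c = -(-350377)/(8*(-1491578)) = -(-350377)*(-1)/(8*1491578) = -1/8*350377/1491578 = -350377/11932624 ≈ -0.029363)
C = -30288995/369 (C = ((-329 + 634) - 82389) + 1/(199 + 170) = (305 - 82389) + 1/369 = -82084 + 1/369 = -30288995/369 ≈ -82084.)
c - C = -350377/11932624 - 1*(-30288995/369) = -350377/11932624 + 30288995/369 = 361427059383767/4403138256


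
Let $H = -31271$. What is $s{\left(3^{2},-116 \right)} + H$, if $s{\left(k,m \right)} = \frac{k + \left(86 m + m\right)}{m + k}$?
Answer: $- \frac{3335914}{107} \approx -31177.0$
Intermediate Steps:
$s{\left(k,m \right)} = \frac{k + 87 m}{k + m}$
$s{\left(3^{2},-116 \right)} + H = \frac{3^{2} + 87 \left(-116\right)}{3^{2} - 116} - 31271 = \frac{9 - 10092}{9 - 116} - 31271 = \frac{1}{-107} \left(-10083\right) - 31271 = \left(- \frac{1}{107}\right) \left(-10083\right) - 31271 = \frac{10083}{107} - 31271 = - \frac{3335914}{107}$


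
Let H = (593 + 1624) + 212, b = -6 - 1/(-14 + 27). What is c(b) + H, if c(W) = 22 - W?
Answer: 31942/13 ≈ 2457.1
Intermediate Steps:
b = -79/13 (b = -6 - 1/13 = -79/13 ≈ -6.0769)
H = 2429 (H = 2217 + 212 = 2429)
c(b) + H = (22 - 1*(-79/13)) + 2429 = (22 + 79/13) + 2429 = 365/13 + 2429 = 31942/13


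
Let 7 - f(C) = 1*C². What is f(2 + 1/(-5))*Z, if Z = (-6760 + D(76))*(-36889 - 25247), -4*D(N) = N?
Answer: 39594674736/25 ≈ 1.5838e+9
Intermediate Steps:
D(N) = -N/4
Z = 421219944 (Z = (-6760 - ¼*76)*(-36889 - 25247) = (-6760 - 19)*(-62136) = -6779*(-62136) = 421219944)
f(C) = 7 - C²
f(2 + 1/(-5))*Z = (7 - (2 + 1/(-5))²)*421219944 = (7 - (2 + 1*(-⅕))²)*421219944 = (7 - (2 - ⅕)²)*421219944 = (7 - (9/5)²)*421219944 = (7 - 1*81/25)*421219944 = (7 - 81/25)*421219944 = (94/25)*421219944 = 39594674736/25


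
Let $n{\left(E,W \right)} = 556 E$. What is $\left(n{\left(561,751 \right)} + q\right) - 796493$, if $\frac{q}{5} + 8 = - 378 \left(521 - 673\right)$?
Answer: $-197337$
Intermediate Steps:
$q = 287240$ ($q = -40 + 5 \left(- 378 \left(521 - 673\right)\right) = -40 + 5 \left(\left(-378\right) \left(-152\right)\right) = -40 + 5 \cdot 57456 = -40 + 287280 = 287240$)
$\left(n{\left(561,751 \right)} + q\right) - 796493 = \left(556 \cdot 561 + 287240\right) - 796493 = \left(311916 + 287240\right) - 796493 = 599156 - 796493 = -197337$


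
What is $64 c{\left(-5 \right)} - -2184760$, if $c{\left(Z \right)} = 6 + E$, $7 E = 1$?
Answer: $\frac{15296072}{7} \approx 2.1852 \cdot 10^{6}$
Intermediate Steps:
$E = \frac{1}{7}$ ($E = \frac{1}{7} \cdot 1 = \frac{1}{7} \approx 0.14286$)
$c{\left(Z \right)} = \frac{43}{7}$ ($c{\left(Z \right)} = 6 + \frac{1}{7} = \frac{43}{7}$)
$64 c{\left(-5 \right)} - -2184760 = 64 \cdot \frac{43}{7} - -2184760 = \frac{2752}{7} + 2184760 = \frac{15296072}{7}$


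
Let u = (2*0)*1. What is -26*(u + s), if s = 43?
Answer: -1118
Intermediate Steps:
u = 0 (u = 0*1 = 0)
-26*(u + s) = -26*(0 + 43) = -26*43 = -1118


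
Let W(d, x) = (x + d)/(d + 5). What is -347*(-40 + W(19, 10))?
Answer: 323057/24 ≈ 13461.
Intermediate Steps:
W(d, x) = (d + x)/(5 + d)
-347*(-40 + W(19, 10)) = -347*(-40 + (19 + 10)/(5 + 19)) = -347*(-40 + 29/24) = -347*(-931/24) = 323057/24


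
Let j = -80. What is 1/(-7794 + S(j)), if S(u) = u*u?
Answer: -1/1394 ≈ -0.00071736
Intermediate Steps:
S(u) = u**2
1/(-7794 + S(j)) = 1/(-7794 + (-80)**2) = 1/(-7794 + 6400) = 1/(-1394) = -1/1394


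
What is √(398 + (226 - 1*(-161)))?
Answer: √785 ≈ 28.018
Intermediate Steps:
√(398 + (226 - 1*(-161))) = √(398 + (226 + 161)) = √(398 + 387) = √785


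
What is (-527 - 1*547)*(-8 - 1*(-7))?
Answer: 1074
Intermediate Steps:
(-527 - 1*547)*(-8 - 1*(-7)) = (-527 - 547)*(-8 + 7) = -1074*(-1) = 1074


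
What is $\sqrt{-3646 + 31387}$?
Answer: $\sqrt{27741} \approx 166.56$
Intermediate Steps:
$\sqrt{-3646 + 31387} = \sqrt{27741}$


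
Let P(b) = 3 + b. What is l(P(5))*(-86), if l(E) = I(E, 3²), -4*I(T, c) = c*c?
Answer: 3483/2 ≈ 1741.5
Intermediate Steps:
I(T, c) = -c²/4 (I(T, c) = -c*c/4 = -c²/4)
l(E) = -81/4 (l(E) = -(3²)²/4 = -¼*9² = -¼*81 = -81/4)
l(P(5))*(-86) = -81/4*(-86) = 3483/2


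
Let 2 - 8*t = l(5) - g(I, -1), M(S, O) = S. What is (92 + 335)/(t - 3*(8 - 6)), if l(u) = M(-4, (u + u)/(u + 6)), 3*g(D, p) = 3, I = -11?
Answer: -3416/41 ≈ -83.317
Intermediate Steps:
g(D, p) = 1 (g(D, p) = (⅓)*3 = 1)
l(u) = -4
t = 7/8 (t = ¼ - (-4 - 1*1)/8 = ¼ - (-4 - 1)/8 = ¼ - ⅛*(-5) = ¼ + 5/8 = 7/8 ≈ 0.87500)
(92 + 335)/(t - 3*(8 - 6)) = (92 + 335)/(7/8 - 3*(8 - 6)) = 427/(7/8 - 3*2) = 427/(7/8 - 6) = 427/(-41/8) = 427*(-8/41) = -3416/41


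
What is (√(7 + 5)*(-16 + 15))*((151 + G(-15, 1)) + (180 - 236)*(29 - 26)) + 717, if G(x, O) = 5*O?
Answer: 717 + 24*√3 ≈ 758.57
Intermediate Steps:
(√(7 + 5)*(-16 + 15))*((151 + G(-15, 1)) + (180 - 236)*(29 - 26)) + 717 = (√(7 + 5)*(-16 + 15))*((151 + 5*1) + (180 - 236)*(29 - 26)) + 717 = (√12*(-1))*((151 + 5) - 56*3) + 717 = ((2*√3)*(-1))*(156 - 168) + 717 = -2*√3*(-12) + 717 = 24*√3 + 717 = 717 + 24*√3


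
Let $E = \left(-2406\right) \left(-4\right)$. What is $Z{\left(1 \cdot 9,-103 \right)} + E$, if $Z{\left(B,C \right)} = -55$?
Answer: $9569$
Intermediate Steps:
$E = 9624$
$Z{\left(1 \cdot 9,-103 \right)} + E = -55 + 9624 = 9569$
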